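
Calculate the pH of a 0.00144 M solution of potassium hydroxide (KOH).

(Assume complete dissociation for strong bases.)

[OH⁻] = 0.00144 M for strong base. pOH = -log[OH⁻] = 2.84, pH = 14 - pOH

pH = 11.16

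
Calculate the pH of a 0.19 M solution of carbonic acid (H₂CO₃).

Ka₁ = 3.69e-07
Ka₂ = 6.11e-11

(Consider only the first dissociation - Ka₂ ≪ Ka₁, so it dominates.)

First dissociation dominates. From Ka₁ = [H⁺][HA⁻]/[H₂A], x² + Ka₁·x − Ka₁·C = 0 with C = 0.19 M and Ka₁ = 3.69e-07. Solving: [H⁺] = (−Ka₁ + √(Ka₁² + 4·Ka₁·C)) / 2 = 2.6460e-04 M. pH = -log(2.6460e-04) = 3.58.

pH = 3.58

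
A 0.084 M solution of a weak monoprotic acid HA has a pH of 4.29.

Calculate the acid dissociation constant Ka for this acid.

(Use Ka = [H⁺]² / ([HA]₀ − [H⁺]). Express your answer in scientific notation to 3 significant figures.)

[H⁺] = 10^(−pH) = 10^(−4.29) = 5.129e-05 M. For HA ⇌ H⁺ + A⁻, Ka = [H⁺][A⁻]/[HA] = [H⁺]² / ([HA]₀ − [H⁺]) = (5.129e-05)² / (0.084 − 5.129e-05) = 3.13e-08.

K_a = 3.13e-08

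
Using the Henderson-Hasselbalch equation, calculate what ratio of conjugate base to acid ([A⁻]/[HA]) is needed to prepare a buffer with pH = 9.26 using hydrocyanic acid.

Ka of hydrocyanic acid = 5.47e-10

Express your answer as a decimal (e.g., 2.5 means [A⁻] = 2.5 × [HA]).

pKa = -log(5.47e-10) = 9.2620. pH = pKa + log([A⁻]/[HA]), so log([A⁻]/[HA]) = pH − pKa = 9.26 − 9.2620 = -0.0020. [A⁻]/[HA] = 10^(-0.0020) = 0.995

[A⁻]/[HA] = 0.995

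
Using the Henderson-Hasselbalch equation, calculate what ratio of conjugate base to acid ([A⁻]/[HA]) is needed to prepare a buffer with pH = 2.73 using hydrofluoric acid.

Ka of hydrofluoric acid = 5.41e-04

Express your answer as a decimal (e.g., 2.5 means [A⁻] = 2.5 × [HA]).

pKa = -log(5.41e-04) = 3.2668. pH = pKa + log([A⁻]/[HA]), so log([A⁻]/[HA]) = pH − pKa = 2.73 − 3.2668 = -0.5368. [A⁻]/[HA] = 10^(-0.5368) = 0.291

[A⁻]/[HA] = 0.291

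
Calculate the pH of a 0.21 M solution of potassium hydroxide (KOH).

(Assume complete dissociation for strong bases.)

[OH⁻] = 0.21 M for strong base. pOH = -log[OH⁻] = 0.68, pH = 14 - pOH

pH = 13.32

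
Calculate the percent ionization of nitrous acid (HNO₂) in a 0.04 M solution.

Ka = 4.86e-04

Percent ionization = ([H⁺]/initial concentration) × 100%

Using Ka equilibrium: x² + Ka×x - Ka×C = 0. Solving: [H⁺] = 4.1728e-03. Percent = (4.1728e-03/0.04) × 100

Percent ionization = 10.4%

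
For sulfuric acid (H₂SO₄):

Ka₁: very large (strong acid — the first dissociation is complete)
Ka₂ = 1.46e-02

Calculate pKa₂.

pKa₂ = -log(Ka₂) = -log(1.46e-02) = 1.84.

pK_{a2} = 1.84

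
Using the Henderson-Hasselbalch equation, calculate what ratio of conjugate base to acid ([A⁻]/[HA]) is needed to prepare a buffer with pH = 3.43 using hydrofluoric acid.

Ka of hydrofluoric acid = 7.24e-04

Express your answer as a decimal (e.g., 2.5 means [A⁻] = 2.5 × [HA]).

pKa = -log(7.24e-04) = 3.1403. pH = pKa + log([A⁻]/[HA]), so log([A⁻]/[HA]) = pH − pKa = 3.43 − 3.1403 = 0.2897. [A⁻]/[HA] = 10^(0.2897) = 1.95

[A⁻]/[HA] = 1.95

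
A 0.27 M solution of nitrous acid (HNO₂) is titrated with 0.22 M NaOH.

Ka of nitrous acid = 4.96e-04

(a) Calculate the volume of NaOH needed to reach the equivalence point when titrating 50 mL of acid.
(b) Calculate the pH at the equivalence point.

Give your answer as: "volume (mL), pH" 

moles acid = 0.27 × 50/1000 = 0.0135 mol; V_base = moles/0.22 × 1000 = 61.4 mL. At equivalence only the conjugate base is present: [A⁻] = 0.0135/0.111 = 1.2122e-01 M. Kb = Kw/Ka = 2.02e-11; [OH⁻] = √(Kb × [A⁻]) = 1.5633e-06; pOH = 5.81; pH = 14 - pOH = 8.19.

V = 61.4 mL, pH = 8.19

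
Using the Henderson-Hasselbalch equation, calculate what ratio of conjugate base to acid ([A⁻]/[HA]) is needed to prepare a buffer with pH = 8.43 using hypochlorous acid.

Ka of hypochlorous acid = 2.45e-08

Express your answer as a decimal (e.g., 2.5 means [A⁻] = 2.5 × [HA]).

pKa = -log(2.45e-08) = 7.6108. pH = pKa + log([A⁻]/[HA]), so log([A⁻]/[HA]) = pH − pKa = 8.43 − 7.6108 = 0.8192. [A⁻]/[HA] = 10^(0.8192) = 6.59

[A⁻]/[HA] = 6.59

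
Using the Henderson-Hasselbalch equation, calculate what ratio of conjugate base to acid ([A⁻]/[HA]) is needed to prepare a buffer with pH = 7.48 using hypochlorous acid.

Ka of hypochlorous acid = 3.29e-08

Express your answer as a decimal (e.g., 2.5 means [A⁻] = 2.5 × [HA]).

pKa = -log(3.29e-08) = 7.4828. pH = pKa + log([A⁻]/[HA]), so log([A⁻]/[HA]) = pH − pKa = 7.48 − 7.4828 = -0.0028. [A⁻]/[HA] = 10^(-0.0028) = 0.994

[A⁻]/[HA] = 0.994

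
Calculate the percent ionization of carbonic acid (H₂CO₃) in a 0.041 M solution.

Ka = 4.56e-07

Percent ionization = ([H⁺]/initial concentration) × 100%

Using Ka equilibrium: x² + Ka×x - Ka×C = 0. Solving: [H⁺] = 1.3651e-04. Percent = (1.3651e-04/0.041) × 100

Percent ionization = 0.333%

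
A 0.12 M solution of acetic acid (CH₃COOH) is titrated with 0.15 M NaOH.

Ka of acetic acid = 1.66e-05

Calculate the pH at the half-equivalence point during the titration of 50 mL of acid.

At half-equivalence [HA] = [A⁻], so Henderson-Hasselbalch gives pH = pKa = -log(1.66e-05) = 4.78.

pH = pKa = 4.78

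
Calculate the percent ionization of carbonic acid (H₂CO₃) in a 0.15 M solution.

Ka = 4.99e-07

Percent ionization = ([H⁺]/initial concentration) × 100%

Using Ka equilibrium: x² + Ka×x - Ka×C = 0. Solving: [H⁺] = 2.7334e-04. Percent = (2.7334e-04/0.15) × 100

Percent ionization = 0.182%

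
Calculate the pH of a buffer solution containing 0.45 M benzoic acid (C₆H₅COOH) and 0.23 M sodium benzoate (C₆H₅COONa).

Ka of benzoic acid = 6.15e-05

pKa = -log(6.15e-05) = 4.21. pH = pKa + log([A⁻]/[HA]) = 4.21 + log(0.23/0.45)

pH = 3.92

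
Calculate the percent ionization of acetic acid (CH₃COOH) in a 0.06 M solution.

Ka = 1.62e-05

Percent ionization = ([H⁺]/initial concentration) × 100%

Using Ka equilibrium: x² + Ka×x - Ka×C = 0. Solving: [H⁺] = 9.7783e-04. Percent = (9.7783e-04/0.06) × 100

Percent ionization = 1.63%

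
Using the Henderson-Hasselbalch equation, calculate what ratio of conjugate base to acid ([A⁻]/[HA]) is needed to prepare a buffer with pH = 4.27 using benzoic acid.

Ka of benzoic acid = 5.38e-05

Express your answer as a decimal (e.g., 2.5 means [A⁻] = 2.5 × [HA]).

pKa = -log(5.38e-05) = 4.2692. pH = pKa + log([A⁻]/[HA]), so log([A⁻]/[HA]) = pH − pKa = 4.27 − 4.2692 = 0.0008. [A⁻]/[HA] = 10^(0.0008) = 1.00

[A⁻]/[HA] = 1.00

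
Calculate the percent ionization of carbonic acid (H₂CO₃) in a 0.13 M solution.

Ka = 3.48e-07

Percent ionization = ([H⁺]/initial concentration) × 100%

Using Ka equilibrium: x² + Ka×x - Ka×C = 0. Solving: [H⁺] = 2.1252e-04. Percent = (2.1252e-04/0.13) × 100

Percent ionization = 0.163%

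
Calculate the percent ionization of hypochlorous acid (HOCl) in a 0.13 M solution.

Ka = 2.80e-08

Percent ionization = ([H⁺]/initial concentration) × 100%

Using Ka equilibrium: x² + Ka×x - Ka×C = 0. Solving: [H⁺] = 6.0318e-05. Percent = (6.0318e-05/0.13) × 100

Percent ionization = 0.0464%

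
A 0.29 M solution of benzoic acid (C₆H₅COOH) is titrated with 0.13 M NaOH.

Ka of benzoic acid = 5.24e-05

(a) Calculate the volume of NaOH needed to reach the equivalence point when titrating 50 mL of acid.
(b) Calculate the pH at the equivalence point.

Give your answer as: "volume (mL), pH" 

moles acid = 0.29 × 50/1000 = 0.0145 mol; V_base = moles/0.13 × 1000 = 111.5 mL. At equivalence only the conjugate base is present: [A⁻] = 0.0145/0.162 = 8.9762e-02 M. Kb = Kw/Ka = 1.91e-10; [OH⁻] = √(Kb × [A⁻]) = 4.1389e-06; pOH = 5.38; pH = 14 - pOH = 8.62.

V = 111.5 mL, pH = 8.62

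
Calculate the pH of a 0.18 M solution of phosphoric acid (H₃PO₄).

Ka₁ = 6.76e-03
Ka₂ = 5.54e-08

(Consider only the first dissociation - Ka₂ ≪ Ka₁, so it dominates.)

First dissociation dominates. From Ka₁ = [H⁺][HA⁻]/[H₂A], x² + Ka₁·x − Ka₁·C = 0 with C = 0.18 M and Ka₁ = 6.76e-03. Solving: [H⁺] = (−Ka₁ + √(Ka₁² + 4·Ka₁·C)) / 2 = 3.1666e-02 M. pH = -log(3.1666e-02) = 1.50.

pH = 1.50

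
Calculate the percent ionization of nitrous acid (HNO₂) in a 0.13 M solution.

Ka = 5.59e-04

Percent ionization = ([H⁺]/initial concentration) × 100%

Using Ka equilibrium: x² + Ka×x - Ka×C = 0. Solving: [H⁺] = 8.2498e-03. Percent = (8.2498e-03/0.13) × 100

Percent ionization = 6.35%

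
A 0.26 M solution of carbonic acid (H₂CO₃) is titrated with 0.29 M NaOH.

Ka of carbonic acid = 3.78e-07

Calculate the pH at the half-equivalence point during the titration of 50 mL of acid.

At half-equivalence [HA] = [A⁻], so Henderson-Hasselbalch gives pH = pKa = -log(3.78e-07) = 6.42.

pH = pKa = 6.42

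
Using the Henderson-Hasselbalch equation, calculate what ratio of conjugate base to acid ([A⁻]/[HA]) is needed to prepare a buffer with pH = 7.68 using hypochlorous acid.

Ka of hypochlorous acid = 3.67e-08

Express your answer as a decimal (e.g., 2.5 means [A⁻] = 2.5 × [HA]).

pKa = -log(3.67e-08) = 7.4353. pH = pKa + log([A⁻]/[HA]), so log([A⁻]/[HA]) = pH − pKa = 7.68 − 7.4353 = 0.2447. [A⁻]/[HA] = 10^(0.2447) = 1.76

[A⁻]/[HA] = 1.76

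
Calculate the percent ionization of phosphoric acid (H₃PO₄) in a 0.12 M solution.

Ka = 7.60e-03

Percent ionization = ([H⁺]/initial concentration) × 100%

Using Ka equilibrium: x² + Ka×x - Ka×C = 0. Solving: [H⁺] = 2.6637e-02. Percent = (2.6637e-02/0.12) × 100

Percent ionization = 22.2%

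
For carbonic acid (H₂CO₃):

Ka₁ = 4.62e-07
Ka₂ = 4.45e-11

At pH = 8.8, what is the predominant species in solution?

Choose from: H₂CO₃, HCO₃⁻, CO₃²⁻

pKa₁ = 6.34, pKa₂ = 10.35. For a polyprotic acid the predominant species crosses at each pKa: below pKa_n the protonated form dominates, above it the deprotonated form does. At pH = 8.8, the predominant species is HCO₃⁻.

HCO₃⁻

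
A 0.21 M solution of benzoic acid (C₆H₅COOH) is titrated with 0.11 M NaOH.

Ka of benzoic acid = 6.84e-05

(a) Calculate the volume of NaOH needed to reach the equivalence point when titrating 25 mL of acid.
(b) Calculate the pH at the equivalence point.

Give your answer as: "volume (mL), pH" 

moles acid = 0.21 × 25/1000 = 0.00525 mol; V_base = moles/0.11 × 1000 = 47.7 mL. At equivalence only the conjugate base is present: [A⁻] = 0.00525/0.073 = 7.2188e-02 M. Kb = Kw/Ka = 1.46e-10; [OH⁻] = √(Kb × [A⁻]) = 3.2487e-06; pOH = 5.49; pH = 14 - pOH = 8.51.

V = 47.7 mL, pH = 8.51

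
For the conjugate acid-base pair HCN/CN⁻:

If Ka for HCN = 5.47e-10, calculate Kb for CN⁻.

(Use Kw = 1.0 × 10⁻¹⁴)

For a conjugate pair Ka × Kb = Kw, so Kb = Kw/Ka = 1.0 × 10⁻¹⁴ / 5.47e-10 = 1.83e-05.

K_b = 1.83e-05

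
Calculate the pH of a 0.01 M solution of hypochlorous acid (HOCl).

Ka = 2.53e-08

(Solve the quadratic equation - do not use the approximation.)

x² + Ka×x - Ka×C = 0. Using quadratic formula: [H⁺] = 1.5893e-05

pH = 4.80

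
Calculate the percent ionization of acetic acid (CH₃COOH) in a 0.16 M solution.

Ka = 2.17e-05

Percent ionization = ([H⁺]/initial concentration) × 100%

Using Ka equilibrium: x² + Ka×x - Ka×C = 0. Solving: [H⁺] = 1.8525e-03. Percent = (1.8525e-03/0.16) × 100

Percent ionization = 1.16%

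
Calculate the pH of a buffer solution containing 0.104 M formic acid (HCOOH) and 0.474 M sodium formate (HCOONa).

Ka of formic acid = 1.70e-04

pKa = -log(1.70e-04) = 3.77. pH = pKa + log([A⁻]/[HA]) = 3.77 + log(0.474/0.104)

pH = 4.43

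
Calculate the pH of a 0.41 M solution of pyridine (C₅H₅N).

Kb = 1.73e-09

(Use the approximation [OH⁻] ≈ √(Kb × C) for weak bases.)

[OH⁻] = √(Kb × C) = √(1.73e-09 × 0.41) = 2.6633e-05. pOH = 4.57, pH = 14 - pOH

pH = 9.43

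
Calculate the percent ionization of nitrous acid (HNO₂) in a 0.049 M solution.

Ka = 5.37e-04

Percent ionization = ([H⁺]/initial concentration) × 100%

Using Ka equilibrium: x² + Ka×x - Ka×C = 0. Solving: [H⁺] = 4.8681e-03. Percent = (4.8681e-03/0.049) × 100

Percent ionization = 9.93%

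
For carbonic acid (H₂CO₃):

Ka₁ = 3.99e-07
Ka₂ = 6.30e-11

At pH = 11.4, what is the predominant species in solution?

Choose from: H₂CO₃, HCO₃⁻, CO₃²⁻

pKa₁ = 6.40, pKa₂ = 10.20. For a polyprotic acid the predominant species crosses at each pKa: below pKa_n the protonated form dominates, above it the deprotonated form does. At pH = 11.4, the predominant species is CO₃²⁻.

CO₃²⁻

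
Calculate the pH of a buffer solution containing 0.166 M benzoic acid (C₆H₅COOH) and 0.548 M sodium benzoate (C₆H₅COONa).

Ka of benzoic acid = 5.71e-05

pKa = -log(5.71e-05) = 4.24. pH = pKa + log([A⁻]/[HA]) = 4.24 + log(0.548/0.166)

pH = 4.76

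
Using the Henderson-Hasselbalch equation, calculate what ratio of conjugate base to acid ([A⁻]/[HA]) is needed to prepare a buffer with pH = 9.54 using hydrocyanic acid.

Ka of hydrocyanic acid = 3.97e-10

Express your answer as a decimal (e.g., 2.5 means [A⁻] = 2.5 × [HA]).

pKa = -log(3.97e-10) = 9.4012. pH = pKa + log([A⁻]/[HA]), so log([A⁻]/[HA]) = pH − pKa = 9.54 − 9.4012 = 0.1388. [A⁻]/[HA] = 10^(0.1388) = 1.38

[A⁻]/[HA] = 1.38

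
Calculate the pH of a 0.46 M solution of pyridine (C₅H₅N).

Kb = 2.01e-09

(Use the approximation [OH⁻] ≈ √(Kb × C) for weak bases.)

[OH⁻] = √(Kb × C) = √(2.01e-09 × 0.46) = 3.0407e-05. pOH = 4.52, pH = 14 - pOH

pH = 9.48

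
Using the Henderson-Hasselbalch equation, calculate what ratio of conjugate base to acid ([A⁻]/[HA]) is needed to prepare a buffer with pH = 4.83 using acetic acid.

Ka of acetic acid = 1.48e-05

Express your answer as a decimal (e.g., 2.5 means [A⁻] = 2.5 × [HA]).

pKa = -log(1.48e-05) = 4.8297. pH = pKa + log([A⁻]/[HA]), so log([A⁻]/[HA]) = pH − pKa = 4.83 − 4.8297 = 0.0003. [A⁻]/[HA] = 10^(0.0003) = 1.00

[A⁻]/[HA] = 1.00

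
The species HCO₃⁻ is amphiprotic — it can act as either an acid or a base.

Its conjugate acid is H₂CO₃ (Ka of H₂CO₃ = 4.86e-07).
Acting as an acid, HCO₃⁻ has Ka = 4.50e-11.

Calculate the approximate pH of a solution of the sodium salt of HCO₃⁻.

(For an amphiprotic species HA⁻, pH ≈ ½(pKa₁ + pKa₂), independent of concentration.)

pKa₁ = -log(4.86e-07) = 6.31; pKa₂ = -log(4.50e-11) = 10.35. For an amphiprotic species, pH ≈ ½(pKa₁ + pKa₂) = ½(6.31 + 10.35) = 8.33.

pH = 8.33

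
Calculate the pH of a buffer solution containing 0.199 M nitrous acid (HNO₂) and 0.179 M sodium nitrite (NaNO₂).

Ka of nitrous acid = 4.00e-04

pKa = -log(4.00e-04) = 3.40. pH = pKa + log([A⁻]/[HA]) = 3.40 + log(0.179/0.199)

pH = 3.35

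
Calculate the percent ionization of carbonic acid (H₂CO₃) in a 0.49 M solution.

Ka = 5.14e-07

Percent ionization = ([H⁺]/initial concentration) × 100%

Using Ka equilibrium: x² + Ka×x - Ka×C = 0. Solving: [H⁺] = 5.0160e-04. Percent = (5.0160e-04/0.49) × 100

Percent ionization = 0.102%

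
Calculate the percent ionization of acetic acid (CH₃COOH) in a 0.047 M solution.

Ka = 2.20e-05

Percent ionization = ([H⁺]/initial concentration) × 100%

Using Ka equilibrium: x² + Ka×x - Ka×C = 0. Solving: [H⁺] = 1.0059e-03. Percent = (1.0059e-03/0.047) × 100

Percent ionization = 2.14%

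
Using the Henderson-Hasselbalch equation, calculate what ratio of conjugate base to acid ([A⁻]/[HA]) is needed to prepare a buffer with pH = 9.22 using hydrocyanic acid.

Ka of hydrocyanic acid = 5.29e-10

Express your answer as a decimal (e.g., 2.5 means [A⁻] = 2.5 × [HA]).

pKa = -log(5.29e-10) = 9.2765. pH = pKa + log([A⁻]/[HA]), so log([A⁻]/[HA]) = pH − pKa = 9.22 − 9.2765 = -0.0565. [A⁻]/[HA] = 10^(-0.0565) = 0.878

[A⁻]/[HA] = 0.878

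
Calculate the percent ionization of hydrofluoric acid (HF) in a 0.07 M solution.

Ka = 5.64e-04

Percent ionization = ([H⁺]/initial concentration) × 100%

Using Ka equilibrium: x² + Ka×x - Ka×C = 0. Solving: [H⁺] = 6.0076e-03. Percent = (6.0076e-03/0.07) × 100

Percent ionization = 8.58%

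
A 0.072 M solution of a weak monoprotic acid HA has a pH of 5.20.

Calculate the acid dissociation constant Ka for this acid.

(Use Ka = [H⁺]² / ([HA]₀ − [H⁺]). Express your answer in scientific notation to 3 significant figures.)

[H⁺] = 10^(−pH) = 10^(−5.20) = 6.310e-06 M. For HA ⇌ H⁺ + A⁻, Ka = [H⁺][A⁻]/[HA] = [H⁺]² / ([HA]₀ − [H⁺]) = (6.310e-06)² / (0.072 − 6.310e-06) = 5.53e-10.

K_a = 5.53e-10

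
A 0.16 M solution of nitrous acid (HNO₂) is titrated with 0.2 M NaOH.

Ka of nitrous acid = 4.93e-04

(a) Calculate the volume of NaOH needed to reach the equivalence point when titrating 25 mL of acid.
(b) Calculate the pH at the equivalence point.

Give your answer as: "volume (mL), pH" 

moles acid = 0.16 × 25/1000 = 0.004 mol; V_base = moles/0.2 × 1000 = 20.0 mL. At equivalence only the conjugate base is present: [A⁻] = 0.004/0.045 = 8.8889e-02 M. Kb = Kw/Ka = 2.03e-11; [OH⁻] = √(Kb × [A⁻]) = 1.3428e-06; pOH = 5.87; pH = 14 - pOH = 8.13.

V = 20.0 mL, pH = 8.13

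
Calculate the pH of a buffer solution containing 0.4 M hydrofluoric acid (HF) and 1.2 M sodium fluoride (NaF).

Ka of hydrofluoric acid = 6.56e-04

pKa = -log(6.56e-04) = 3.18. pH = pKa + log([A⁻]/[HA]) = 3.18 + log(1.2/0.4)

pH = 3.66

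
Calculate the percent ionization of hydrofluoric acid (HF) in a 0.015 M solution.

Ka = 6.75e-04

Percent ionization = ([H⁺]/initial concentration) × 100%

Using Ka equilibrium: x² + Ka×x - Ka×C = 0. Solving: [H⁺] = 2.8623e-03. Percent = (2.8623e-03/0.015) × 100

Percent ionization = 19.1%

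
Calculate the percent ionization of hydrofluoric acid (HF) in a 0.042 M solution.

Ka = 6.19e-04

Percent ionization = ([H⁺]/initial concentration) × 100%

Using Ka equilibrium: x² + Ka×x - Ka×C = 0. Solving: [H⁺] = 4.7987e-03. Percent = (4.7987e-03/0.042) × 100

Percent ionization = 11.4%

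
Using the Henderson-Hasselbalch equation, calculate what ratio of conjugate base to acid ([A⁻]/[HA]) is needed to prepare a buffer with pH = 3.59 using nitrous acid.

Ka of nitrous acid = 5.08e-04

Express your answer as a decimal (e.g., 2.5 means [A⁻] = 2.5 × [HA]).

pKa = -log(5.08e-04) = 3.2941. pH = pKa + log([A⁻]/[HA]), so log([A⁻]/[HA]) = pH − pKa = 3.59 − 3.2941 = 0.2959. [A⁻]/[HA] = 10^(0.2959) = 1.98

[A⁻]/[HA] = 1.98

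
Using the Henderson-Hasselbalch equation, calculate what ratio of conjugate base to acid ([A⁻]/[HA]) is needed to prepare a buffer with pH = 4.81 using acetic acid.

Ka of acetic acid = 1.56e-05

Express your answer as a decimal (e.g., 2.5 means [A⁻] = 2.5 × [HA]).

pKa = -log(1.56e-05) = 4.8069. pH = pKa + log([A⁻]/[HA]), so log([A⁻]/[HA]) = pH − pKa = 4.81 − 4.8069 = 0.0031. [A⁻]/[HA] = 10^(0.0031) = 1.01

[A⁻]/[HA] = 1.01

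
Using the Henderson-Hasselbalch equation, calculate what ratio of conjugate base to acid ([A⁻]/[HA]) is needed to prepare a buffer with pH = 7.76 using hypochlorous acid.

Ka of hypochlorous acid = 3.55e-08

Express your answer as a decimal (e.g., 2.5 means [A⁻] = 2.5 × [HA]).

pKa = -log(3.55e-08) = 7.4498. pH = pKa + log([A⁻]/[HA]), so log([A⁻]/[HA]) = pH − pKa = 7.76 − 7.4498 = 0.3102. [A⁻]/[HA] = 10^(0.3102) = 2.04

[A⁻]/[HA] = 2.04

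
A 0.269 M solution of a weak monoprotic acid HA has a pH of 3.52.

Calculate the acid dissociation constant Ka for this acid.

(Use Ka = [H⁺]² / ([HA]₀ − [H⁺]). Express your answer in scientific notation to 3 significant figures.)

[H⁺] = 10^(−pH) = 10^(−3.52) = 3.020e-04 M. For HA ⇌ H⁺ + A⁻, Ka = [H⁺][A⁻]/[HA] = [H⁺]² / ([HA]₀ − [H⁺]) = (3.020e-04)² / (0.269 − 3.020e-04) = 3.39e-07.

K_a = 3.39e-07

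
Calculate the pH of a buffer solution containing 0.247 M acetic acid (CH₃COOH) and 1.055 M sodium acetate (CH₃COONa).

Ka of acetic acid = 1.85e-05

pKa = -log(1.85e-05) = 4.73. pH = pKa + log([A⁻]/[HA]) = 4.73 + log(1.055/0.247)

pH = 5.36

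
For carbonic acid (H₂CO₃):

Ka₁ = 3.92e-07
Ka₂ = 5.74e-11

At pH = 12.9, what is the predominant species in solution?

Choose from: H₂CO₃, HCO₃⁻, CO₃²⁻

pKa₁ = 6.41, pKa₂ = 10.24. For a polyprotic acid the predominant species crosses at each pKa: below pKa_n the protonated form dominates, above it the deprotonated form does. At pH = 12.9, the predominant species is CO₃²⁻.

CO₃²⁻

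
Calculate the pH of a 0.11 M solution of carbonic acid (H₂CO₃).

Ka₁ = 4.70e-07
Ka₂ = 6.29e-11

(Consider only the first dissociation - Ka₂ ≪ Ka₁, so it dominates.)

First dissociation dominates. From Ka₁ = [H⁺][HA⁻]/[H₂A], x² + Ka₁·x − Ka₁·C = 0 with C = 0.11 M and Ka₁ = 4.70e-07. Solving: [H⁺] = (−Ka₁ + √(Ka₁² + 4·Ka₁·C)) / 2 = 2.2714e-04 M. pH = -log(2.2714e-04) = 3.64.

pH = 3.64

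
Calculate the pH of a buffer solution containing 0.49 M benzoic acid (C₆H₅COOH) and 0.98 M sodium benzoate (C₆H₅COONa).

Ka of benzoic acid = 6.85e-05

pKa = -log(6.85e-05) = 4.16. pH = pKa + log([A⁻]/[HA]) = 4.16 + log(0.98/0.49)

pH = 4.47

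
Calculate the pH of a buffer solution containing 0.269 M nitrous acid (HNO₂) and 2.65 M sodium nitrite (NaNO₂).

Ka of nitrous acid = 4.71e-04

pKa = -log(4.71e-04) = 3.33. pH = pKa + log([A⁻]/[HA]) = 3.33 + log(2.65/0.269)

pH = 4.32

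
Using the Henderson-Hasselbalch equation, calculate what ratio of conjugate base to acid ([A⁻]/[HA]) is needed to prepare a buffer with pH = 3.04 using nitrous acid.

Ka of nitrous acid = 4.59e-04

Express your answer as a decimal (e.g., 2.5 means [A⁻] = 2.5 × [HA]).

pKa = -log(4.59e-04) = 3.3382. pH = pKa + log([A⁻]/[HA]), so log([A⁻]/[HA]) = pH − pKa = 3.04 − 3.3382 = -0.2982. [A⁻]/[HA] = 10^(-0.2982) = 0.503

[A⁻]/[HA] = 0.503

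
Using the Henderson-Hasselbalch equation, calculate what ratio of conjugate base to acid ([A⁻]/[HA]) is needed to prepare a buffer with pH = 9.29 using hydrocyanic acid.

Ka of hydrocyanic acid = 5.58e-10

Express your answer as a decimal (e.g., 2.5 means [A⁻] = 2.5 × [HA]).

pKa = -log(5.58e-10) = 9.2534. pH = pKa + log([A⁻]/[HA]), so log([A⁻]/[HA]) = pH − pKa = 9.29 − 9.2534 = 0.0366. [A⁻]/[HA] = 10^(0.0366) = 1.09

[A⁻]/[HA] = 1.09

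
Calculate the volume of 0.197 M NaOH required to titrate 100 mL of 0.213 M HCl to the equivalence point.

At equivalence: moles acid = moles base. moles HCl = 0.213 × 100/1000 = 0.0213 mol. V_base = moles / 0.197 × 1000 = 108.1 mL.

V_{base} = 108.1 mL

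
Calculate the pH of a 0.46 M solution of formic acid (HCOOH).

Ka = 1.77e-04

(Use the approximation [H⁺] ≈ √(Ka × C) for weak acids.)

[H⁺] = √(Ka × C) = √(1.77e-04 × 0.46) = 9.0233e-03. pH = -log(9.0233e-03)

pH = 2.04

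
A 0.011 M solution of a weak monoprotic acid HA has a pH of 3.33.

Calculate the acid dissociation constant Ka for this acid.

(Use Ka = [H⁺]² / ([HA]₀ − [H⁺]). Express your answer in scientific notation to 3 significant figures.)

[H⁺] = 10^(−pH) = 10^(−3.33) = 4.677e-04 M. For HA ⇌ H⁺ + A⁻, Ka = [H⁺][A⁻]/[HA] = [H⁺]² / ([HA]₀ − [H⁺]) = (4.677e-04)² / (0.011 − 4.677e-04) = 2.08e-05.

K_a = 2.08e-05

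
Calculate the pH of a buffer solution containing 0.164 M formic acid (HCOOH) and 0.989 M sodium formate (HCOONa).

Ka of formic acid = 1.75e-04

pKa = -log(1.75e-04) = 3.76. pH = pKa + log([A⁻]/[HA]) = 3.76 + log(0.989/0.164)

pH = 4.54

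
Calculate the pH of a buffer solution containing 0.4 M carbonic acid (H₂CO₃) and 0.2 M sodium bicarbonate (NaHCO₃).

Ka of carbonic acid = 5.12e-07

pKa = -log(5.12e-07) = 6.29. pH = pKa + log([A⁻]/[HA]) = 6.29 + log(0.2/0.4)

pH = 5.99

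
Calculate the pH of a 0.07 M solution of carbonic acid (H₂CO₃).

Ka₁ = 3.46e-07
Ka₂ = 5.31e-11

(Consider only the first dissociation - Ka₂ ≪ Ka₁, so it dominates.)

First dissociation dominates. From Ka₁ = [H⁺][HA⁻]/[H₂A], x² + Ka₁·x − Ka₁·C = 0 with C = 0.07 M and Ka₁ = 3.46e-07. Solving: [H⁺] = (−Ka₁ + √(Ka₁² + 4·Ka₁·C)) / 2 = 1.5545e-04 M. pH = -log(1.5545e-04) = 3.81.

pH = 3.81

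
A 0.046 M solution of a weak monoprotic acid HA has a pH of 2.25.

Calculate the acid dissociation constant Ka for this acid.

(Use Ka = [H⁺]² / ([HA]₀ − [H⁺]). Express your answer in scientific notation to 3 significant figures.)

[H⁺] = 10^(−pH) = 10^(−2.25) = 5.623e-03 M. For HA ⇌ H⁺ + A⁻, Ka = [H⁺][A⁻]/[HA] = [H⁺]² / ([HA]₀ − [H⁺]) = (5.623e-03)² / (0.046 − 5.623e-03) = 7.83e-04.

K_a = 7.83e-04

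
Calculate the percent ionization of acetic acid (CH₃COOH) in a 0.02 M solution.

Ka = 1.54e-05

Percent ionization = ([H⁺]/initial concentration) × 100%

Using Ka equilibrium: x² + Ka×x - Ka×C = 0. Solving: [H⁺] = 5.4733e-04. Percent = (5.4733e-04/0.02) × 100

Percent ionization = 2.74%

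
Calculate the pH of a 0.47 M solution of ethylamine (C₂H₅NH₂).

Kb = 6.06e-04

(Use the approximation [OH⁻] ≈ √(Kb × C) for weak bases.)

[OH⁻] = √(Kb × C) = √(6.06e-04 × 0.47) = 1.6877e-02. pOH = 1.77, pH = 14 - pOH

pH = 12.23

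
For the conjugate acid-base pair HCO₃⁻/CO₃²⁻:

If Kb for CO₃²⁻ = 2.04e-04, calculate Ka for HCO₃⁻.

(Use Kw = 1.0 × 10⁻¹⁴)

For a conjugate pair Ka × Kb = Kw, so Ka = Kw/Kb = 1.0 × 10⁻¹⁴ / 2.04e-04 = 4.90e-11.

K_a = 4.90e-11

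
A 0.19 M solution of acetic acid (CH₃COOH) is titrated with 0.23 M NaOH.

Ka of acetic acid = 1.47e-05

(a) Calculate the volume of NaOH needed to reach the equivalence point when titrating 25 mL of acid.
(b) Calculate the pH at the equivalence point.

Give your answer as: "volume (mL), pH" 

moles acid = 0.19 × 25/1000 = 0.00475 mol; V_base = moles/0.23 × 1000 = 20.7 mL. At equivalence only the conjugate base is present: [A⁻] = 0.00475/0.046 = 1.0405e-01 M. Kb = Kw/Ka = 6.80e-10; [OH⁻] = √(Kb × [A⁻]) = 8.4131e-06; pOH = 5.08; pH = 14 - pOH = 8.92.

V = 20.7 mL, pH = 8.92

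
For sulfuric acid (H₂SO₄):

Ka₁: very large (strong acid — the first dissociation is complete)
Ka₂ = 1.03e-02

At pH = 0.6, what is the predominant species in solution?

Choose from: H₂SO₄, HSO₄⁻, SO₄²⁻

The first dissociation is complete, so H₂SO₄ itself is never the predominant species in water; pKa₂ = -log(1.03e-02) = 1.99. For a polyprotic acid the predominant species crosses at each pKa: below pKa_n the protonated form dominates, above it the deprotonated form does. At pH = 0.6, the predominant species is HSO₄⁻.

HSO₄⁻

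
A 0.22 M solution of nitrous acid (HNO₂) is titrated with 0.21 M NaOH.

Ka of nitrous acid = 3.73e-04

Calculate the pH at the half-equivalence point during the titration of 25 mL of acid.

At half-equivalence [HA] = [A⁻], so Henderson-Hasselbalch gives pH = pKa = -log(3.73e-04) = 3.43.

pH = pKa = 3.43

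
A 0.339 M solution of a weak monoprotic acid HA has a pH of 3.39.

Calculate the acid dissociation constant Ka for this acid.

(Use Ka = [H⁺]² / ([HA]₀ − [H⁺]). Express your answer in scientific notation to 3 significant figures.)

[H⁺] = 10^(−pH) = 10^(−3.39) = 4.074e-04 M. For HA ⇌ H⁺ + A⁻, Ka = [H⁺][A⁻]/[HA] = [H⁺]² / ([HA]₀ − [H⁺]) = (4.074e-04)² / (0.339 − 4.074e-04) = 4.90e-07.

K_a = 4.90e-07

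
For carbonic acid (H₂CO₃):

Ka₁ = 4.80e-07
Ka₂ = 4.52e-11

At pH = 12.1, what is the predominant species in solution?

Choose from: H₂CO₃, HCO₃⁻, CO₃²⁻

pKa₁ = 6.32, pKa₂ = 10.34. For a polyprotic acid the predominant species crosses at each pKa: below pKa_n the protonated form dominates, above it the deprotonated form does. At pH = 12.1, the predominant species is CO₃²⁻.

CO₃²⁻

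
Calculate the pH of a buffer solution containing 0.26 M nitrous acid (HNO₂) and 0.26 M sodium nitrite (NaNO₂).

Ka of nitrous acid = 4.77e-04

pKa = -log(4.77e-04) = 3.32. pH = pKa + log([A⁻]/[HA]) = 3.32 + log(0.26/0.26)

pH = 3.32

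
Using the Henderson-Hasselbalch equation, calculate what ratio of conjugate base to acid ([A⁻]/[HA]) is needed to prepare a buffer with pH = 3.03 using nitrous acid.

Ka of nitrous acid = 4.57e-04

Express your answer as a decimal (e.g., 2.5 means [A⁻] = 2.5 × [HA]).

pKa = -log(4.57e-04) = 3.3401. pH = pKa + log([A⁻]/[HA]), so log([A⁻]/[HA]) = pH − pKa = 3.03 − 3.3401 = -0.3101. [A⁻]/[HA] = 10^(-0.3101) = 0.490

[A⁻]/[HA] = 0.490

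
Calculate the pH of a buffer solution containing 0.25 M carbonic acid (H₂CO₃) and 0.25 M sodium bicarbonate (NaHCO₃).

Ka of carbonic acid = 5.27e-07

pKa = -log(5.27e-07) = 6.28. pH = pKa + log([A⁻]/[HA]) = 6.28 + log(0.25/0.25)

pH = 6.28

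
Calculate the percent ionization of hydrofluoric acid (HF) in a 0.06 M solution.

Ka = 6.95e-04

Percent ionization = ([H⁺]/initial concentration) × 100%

Using Ka equilibrium: x² + Ka×x - Ka×C = 0. Solving: [H⁺] = 6.1194e-03. Percent = (6.1194e-03/0.06) × 100

Percent ionization = 10.2%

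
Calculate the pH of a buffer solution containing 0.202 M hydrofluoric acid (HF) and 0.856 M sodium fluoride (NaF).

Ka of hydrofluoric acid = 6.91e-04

pKa = -log(6.91e-04) = 3.16. pH = pKa + log([A⁻]/[HA]) = 3.16 + log(0.856/0.202)

pH = 3.79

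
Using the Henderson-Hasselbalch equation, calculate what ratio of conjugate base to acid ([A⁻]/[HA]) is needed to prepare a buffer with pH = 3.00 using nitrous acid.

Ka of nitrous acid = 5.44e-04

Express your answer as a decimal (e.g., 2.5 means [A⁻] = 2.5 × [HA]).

pKa = -log(5.44e-04) = 3.2644. pH = pKa + log([A⁻]/[HA]), so log([A⁻]/[HA]) = pH − pKa = 3.00 − 3.2644 = -0.2644. [A⁻]/[HA] = 10^(-0.2644) = 0.544

[A⁻]/[HA] = 0.544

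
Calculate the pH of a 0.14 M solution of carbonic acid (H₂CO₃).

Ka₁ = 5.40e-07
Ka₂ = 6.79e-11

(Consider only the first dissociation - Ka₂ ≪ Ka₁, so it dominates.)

First dissociation dominates. From Ka₁ = [H⁺][HA⁻]/[H₂A], x² + Ka₁·x − Ka₁·C = 0 with C = 0.14 M and Ka₁ = 5.40e-07. Solving: [H⁺] = (−Ka₁ + √(Ka₁² + 4·Ka₁·C)) / 2 = 2.7468e-04 M. pH = -log(2.7468e-04) = 3.56.

pH = 3.56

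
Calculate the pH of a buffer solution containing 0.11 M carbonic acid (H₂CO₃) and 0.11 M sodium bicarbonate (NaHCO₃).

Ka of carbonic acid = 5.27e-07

pKa = -log(5.27e-07) = 6.28. pH = pKa + log([A⁻]/[HA]) = 6.28 + log(0.11/0.11)

pH = 6.28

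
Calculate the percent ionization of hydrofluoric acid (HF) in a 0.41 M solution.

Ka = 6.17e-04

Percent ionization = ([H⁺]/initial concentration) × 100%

Using Ka equilibrium: x² + Ka×x - Ka×C = 0. Solving: [H⁺] = 1.5600e-02. Percent = (1.5600e-02/0.41) × 100

Percent ionization = 3.8%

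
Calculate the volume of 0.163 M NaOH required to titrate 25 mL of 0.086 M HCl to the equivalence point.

At equivalence: moles acid = moles base. moles HCl = 0.086 × 25/1000 = 0.00215 mol. V_base = moles / 0.163 × 1000 = 13.2 mL.

V_{base} = 13.2 mL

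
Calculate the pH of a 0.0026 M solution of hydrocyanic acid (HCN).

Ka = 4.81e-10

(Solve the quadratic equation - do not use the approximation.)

x² + Ka×x - Ka×C = 0. Using quadratic formula: [H⁺] = 1.1181e-06

pH = 5.95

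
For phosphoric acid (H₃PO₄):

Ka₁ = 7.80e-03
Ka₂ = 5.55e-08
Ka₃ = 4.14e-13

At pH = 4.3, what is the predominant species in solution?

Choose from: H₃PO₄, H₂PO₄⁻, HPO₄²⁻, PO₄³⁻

pKa₁ = 2.11, pKa₂ = 7.26, pKa₃ = 12.38. For a polyprotic acid the predominant species crosses at each pKa: below pKa_n the protonated form dominates, above it the deprotonated form does. At pH = 4.3, the predominant species is H₂PO₄⁻.

H₂PO₄⁻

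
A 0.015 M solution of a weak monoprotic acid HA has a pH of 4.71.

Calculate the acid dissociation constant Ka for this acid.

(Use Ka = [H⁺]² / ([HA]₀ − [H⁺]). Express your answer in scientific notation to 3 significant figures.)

[H⁺] = 10^(−pH) = 10^(−4.71) = 1.950e-05 M. For HA ⇌ H⁺ + A⁻, Ka = [H⁺][A⁻]/[HA] = [H⁺]² / ([HA]₀ − [H⁺]) = (1.950e-05)² / (0.015 − 1.950e-05) = 2.54e-08.

K_a = 2.54e-08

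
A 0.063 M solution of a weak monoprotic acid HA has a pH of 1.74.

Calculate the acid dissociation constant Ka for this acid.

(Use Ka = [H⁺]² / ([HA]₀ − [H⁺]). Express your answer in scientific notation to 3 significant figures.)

[H⁺] = 10^(−pH) = 10^(−1.74) = 1.820e-02 M. For HA ⇌ H⁺ + A⁻, Ka = [H⁺][A⁻]/[HA] = [H⁺]² / ([HA]₀ − [H⁺]) = (1.820e-02)² / (0.063 − 1.820e-02) = 7.39e-03.

K_a = 7.39e-03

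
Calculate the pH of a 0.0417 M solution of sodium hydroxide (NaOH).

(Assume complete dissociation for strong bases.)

[OH⁻] = 0.0417 M for strong base. pOH = -log[OH⁻] = 1.38, pH = 14 - pOH

pH = 12.62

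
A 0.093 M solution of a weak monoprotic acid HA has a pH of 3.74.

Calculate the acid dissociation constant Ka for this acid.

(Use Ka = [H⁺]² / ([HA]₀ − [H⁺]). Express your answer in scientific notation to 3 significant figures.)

[H⁺] = 10^(−pH) = 10^(−3.74) = 1.820e-04 M. For HA ⇌ H⁺ + A⁻, Ka = [H⁺][A⁻]/[HA] = [H⁺]² / ([HA]₀ − [H⁺]) = (1.820e-04)² / (0.093 − 1.820e-04) = 3.57e-07.

K_a = 3.57e-07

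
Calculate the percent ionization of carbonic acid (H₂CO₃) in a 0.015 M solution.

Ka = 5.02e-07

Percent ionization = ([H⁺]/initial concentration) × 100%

Using Ka equilibrium: x² + Ka×x - Ka×C = 0. Solving: [H⁺] = 8.6525e-05. Percent = (8.6525e-05/0.015) × 100

Percent ionization = 0.577%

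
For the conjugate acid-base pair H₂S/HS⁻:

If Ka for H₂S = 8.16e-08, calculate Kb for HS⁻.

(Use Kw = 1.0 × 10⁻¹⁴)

For a conjugate pair Ka × Kb = Kw, so Kb = Kw/Ka = 1.0 × 10⁻¹⁴ / 8.16e-08 = 1.23e-07.

K_b = 1.23e-07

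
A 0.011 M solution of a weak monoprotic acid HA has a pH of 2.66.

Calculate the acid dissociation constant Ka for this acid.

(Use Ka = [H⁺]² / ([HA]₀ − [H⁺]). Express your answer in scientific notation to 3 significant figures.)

[H⁺] = 10^(−pH) = 10^(−2.66) = 2.188e-03 M. For HA ⇌ H⁺ + A⁻, Ka = [H⁺][A⁻]/[HA] = [H⁺]² / ([HA]₀ − [H⁺]) = (2.188e-03)² / (0.011 − 2.188e-03) = 5.43e-04.

K_a = 5.43e-04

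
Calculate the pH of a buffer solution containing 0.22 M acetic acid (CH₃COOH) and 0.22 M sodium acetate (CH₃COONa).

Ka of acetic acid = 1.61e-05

pKa = -log(1.61e-05) = 4.79. pH = pKa + log([A⁻]/[HA]) = 4.79 + log(0.22/0.22)

pH = 4.79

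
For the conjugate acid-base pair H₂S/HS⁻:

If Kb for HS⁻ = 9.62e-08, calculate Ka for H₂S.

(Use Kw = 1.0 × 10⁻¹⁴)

For a conjugate pair Ka × Kb = Kw, so Ka = Kw/Kb = 1.0 × 10⁻¹⁴ / 9.62e-08 = 1.04e-07.

K_a = 1.04e-07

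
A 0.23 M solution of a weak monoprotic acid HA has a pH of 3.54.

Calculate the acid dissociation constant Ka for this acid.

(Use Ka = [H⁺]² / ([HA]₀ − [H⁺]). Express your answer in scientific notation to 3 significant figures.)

[H⁺] = 10^(−pH) = 10^(−3.54) = 2.884e-04 M. For HA ⇌ H⁺ + A⁻, Ka = [H⁺][A⁻]/[HA] = [H⁺]² / ([HA]₀ − [H⁺]) = (2.884e-04)² / (0.23 − 2.884e-04) = 3.62e-07.

K_a = 3.62e-07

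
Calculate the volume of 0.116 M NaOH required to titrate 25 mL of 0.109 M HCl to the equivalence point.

At equivalence: moles acid = moles base. moles HCl = 0.109 × 25/1000 = 0.002725 mol. V_base = moles / 0.116 × 1000 = 23.5 mL.

V_{base} = 23.5 mL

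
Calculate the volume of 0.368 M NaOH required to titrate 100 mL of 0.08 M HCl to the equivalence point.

At equivalence: moles acid = moles base. moles HCl = 0.08 × 100/1000 = 0.008 mol. V_base = moles / 0.368 × 1000 = 21.7 mL.

V_{base} = 21.7 mL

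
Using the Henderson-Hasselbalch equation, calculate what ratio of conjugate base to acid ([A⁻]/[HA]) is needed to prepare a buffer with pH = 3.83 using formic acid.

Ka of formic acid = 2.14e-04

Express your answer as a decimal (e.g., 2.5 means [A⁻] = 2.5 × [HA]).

pKa = -log(2.14e-04) = 3.6696. pH = pKa + log([A⁻]/[HA]), so log([A⁻]/[HA]) = pH − pKa = 3.83 − 3.6696 = 0.1604. [A⁻]/[HA] = 10^(0.1604) = 1.45

[A⁻]/[HA] = 1.45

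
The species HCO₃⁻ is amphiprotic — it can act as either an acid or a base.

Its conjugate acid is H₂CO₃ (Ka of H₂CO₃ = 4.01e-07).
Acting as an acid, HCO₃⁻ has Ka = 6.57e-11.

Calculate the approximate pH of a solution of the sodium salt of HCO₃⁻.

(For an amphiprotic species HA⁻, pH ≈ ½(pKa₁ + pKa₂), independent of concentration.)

pKa₁ = -log(4.01e-07) = 6.40; pKa₂ = -log(6.57e-11) = 10.18. For an amphiprotic species, pH ≈ ½(pKa₁ + pKa₂) = ½(6.40 + 10.18) = 8.29.

pH = 8.29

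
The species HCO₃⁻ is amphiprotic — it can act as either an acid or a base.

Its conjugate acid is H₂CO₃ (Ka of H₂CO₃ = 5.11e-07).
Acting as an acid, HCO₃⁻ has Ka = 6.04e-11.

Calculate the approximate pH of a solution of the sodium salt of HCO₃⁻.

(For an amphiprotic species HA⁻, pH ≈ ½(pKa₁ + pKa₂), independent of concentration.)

pKa₁ = -log(5.11e-07) = 6.29; pKa₂ = -log(6.04e-11) = 10.22. For an amphiprotic species, pH ≈ ½(pKa₁ + pKa₂) = ½(6.29 + 10.22) = 8.26.

pH = 8.26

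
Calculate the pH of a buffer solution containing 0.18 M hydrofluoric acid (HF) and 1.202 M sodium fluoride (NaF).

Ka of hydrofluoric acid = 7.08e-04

pKa = -log(7.08e-04) = 3.15. pH = pKa + log([A⁻]/[HA]) = 3.15 + log(1.202/0.18)

pH = 3.97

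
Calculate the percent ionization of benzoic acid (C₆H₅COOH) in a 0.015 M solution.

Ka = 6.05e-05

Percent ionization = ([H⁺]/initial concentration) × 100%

Using Ka equilibrium: x² + Ka×x - Ka×C = 0. Solving: [H⁺] = 9.2286e-04. Percent = (9.2286e-04/0.015) × 100

Percent ionization = 6.15%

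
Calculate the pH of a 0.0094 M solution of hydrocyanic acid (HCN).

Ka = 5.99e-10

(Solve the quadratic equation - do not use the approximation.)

x² + Ka×x - Ka×C = 0. Using quadratic formula: [H⁺] = 2.3726e-06

pH = 5.62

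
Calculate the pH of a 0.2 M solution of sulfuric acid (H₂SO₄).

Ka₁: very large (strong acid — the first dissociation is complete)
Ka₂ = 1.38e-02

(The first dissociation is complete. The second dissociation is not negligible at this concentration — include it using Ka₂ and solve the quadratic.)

First dissociation is complete: [H⁺]₀ = [HSO₄⁻]₀ = C = 0.2 M. Second dissociation HSO₄⁻ ⇌ H⁺ + SO₄²⁻: let x = [SO₄²⁻]. Ka₂ = (C + x)·x / (C − x) = 1.38e-02 → x² + (C + Ka₂)·x − Ka₂·C = 0 → x² + 0.21380·x − 2.760e-03 = 0. x = (−0.21380 + √(0.21380² + 4 × 2.760e-03)) / 2 = 1.2212e-02 M. [H⁺] = C + x = 0.2 + 1.2212e-02 = 2.1221e-01 M. pH = -log(2.1221e-01) = 0.67.

pH = 0.67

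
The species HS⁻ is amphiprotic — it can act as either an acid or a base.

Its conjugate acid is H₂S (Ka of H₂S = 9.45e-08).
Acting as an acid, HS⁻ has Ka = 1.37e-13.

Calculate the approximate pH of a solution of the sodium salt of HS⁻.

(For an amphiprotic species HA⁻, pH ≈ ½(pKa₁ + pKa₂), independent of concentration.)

pKa₁ = -log(9.45e-08) = 7.02; pKa₂ = -log(1.37e-13) = 12.86. For an amphiprotic species, pH ≈ ½(pKa₁ + pKa₂) = ½(7.02 + 12.86) = 9.94.

pH = 9.94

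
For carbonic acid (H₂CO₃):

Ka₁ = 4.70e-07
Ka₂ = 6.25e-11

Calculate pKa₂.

pKa₂ = -log(Ka₂) = -log(6.25e-11) = 10.20.

pK_{a2} = 10.20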